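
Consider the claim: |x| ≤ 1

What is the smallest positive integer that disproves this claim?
Testing positive integers:
x = 1: LHS = |1| = 1; 1 ≤ 1 — holds
x = 2: LHS = |2| = 2; 2 ≤ 1 — FAILS  ← smallest positive counterexample

Answer: x = 2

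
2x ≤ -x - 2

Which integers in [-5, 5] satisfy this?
Holds for: {-5, -4, -3, -2, -1}
Fails for: {0, 1, 2, 3, 4, 5}

Answer: {-5, -4, -3, -2, -1}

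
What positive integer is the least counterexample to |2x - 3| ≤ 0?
Testing positive integers:
x = 1: LHS = |2·1 - 3| = |-1| = 1; 1 ≤ 0 — FAILS  ← smallest positive counterexample

Answer: x = 1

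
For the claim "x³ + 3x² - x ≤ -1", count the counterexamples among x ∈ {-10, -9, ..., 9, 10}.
Counterexamples in [-10, 10]: {-3, -2, -1, 0, 1, 2, 3, 4, 5, 6, 7, 8, 9, 10}.

Counting them gives 14 values.

Answer: 14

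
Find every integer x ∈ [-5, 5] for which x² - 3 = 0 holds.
Track d = LHS − RHS over the integers in [-5, 5]. Equality would need d = 0, but d changes sign only between consecutive integers, jumping over 0:
x = -2: LHS = (-2)² - 3 = 1; 1 = 0 — FAILS  (d = 1)
x = -1: LHS = (-1)² - 3 = -2; -2 = 0 — FAILS  (d = -2)
x = 1: LHS = 1² - 3 = -2; -2 = 0 — FAILS  (d = -2)
x = 2: LHS = 2² - 3 = 1; 1 = 0 — FAILS  (d = 1)
Away from these crossings d keeps a constant sign, and checking every integer in [-5, 5] confirms d ≠ 0 throughout. Hence the two sides are never equal, so the claimed relation (=) fails for every integer in [-5, 5].

Answer: None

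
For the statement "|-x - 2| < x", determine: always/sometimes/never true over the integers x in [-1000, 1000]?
Over all integers in [-1000, 1000], LHS − RHS is smallest at x = 0, where it equals 2:
x = 0: LHS = |-0 - 2| = |-2| = 2; 2 < 0 — FAILS
At the ends of the range:
x = -1000: LHS = |-(-1000) - 2| = |998| = 998; 998 < -1000 — FAILS
x = 1000: LHS = |-1000 - 2| = |-1002| = 1002; 1002 < 1000 — FAILS
Hence LHS − RHS is never negative, i.e. LHS ≥ RHS throughout, so the claimed relation (<) fails for every integer in [-1000, 1000].

No integer in the range satisfies it.

Answer: Never true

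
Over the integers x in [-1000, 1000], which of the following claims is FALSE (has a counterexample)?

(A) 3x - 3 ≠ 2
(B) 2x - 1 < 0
(A) Track d = LHS − RHS over the integers in [-1000, 1000]. Equality would need d = 0, but d changes sign only between consecutive integers, jumping over 0:
x = 1: LHS = 3·1 - 3 = 0; 0 ≠ 2 — holds  (d = -2)
x = 2: LHS = 3·2 - 3 = 3; 3 ≠ 2 — holds  (d = 1)
Away from these crossings d keeps a constant sign, and checking every integer in [-1000, 1000] confirms d ≠ 0 throughout. Hence the two sides are never equal, so the relation holds for every integer in [-1000, 1000].

(B) x = 1: LHS = 2·1 - 1 = 1; 1 < 0 — FAILS

Only (B) has a counterexample.

Answer: B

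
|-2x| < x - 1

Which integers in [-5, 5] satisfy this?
Over all integers in [-5, 5], LHS − RHS is smallest at x = 0, where it equals 1:
x = 0: LHS = |-2·0| = |0| = 0, RHS = 0 - 1 = -1; 0 < -1 — FAILS
At the ends of the range:
x = -5: LHS = |-2·(-5)| = |10| = 10, RHS = (-5) - 1 = -6; 10 < -6 — FAILS
x = 5: LHS = |-2·5| = |-10| = 10, RHS = 5 - 1 = 4; 10 < 4 — FAILS
Hence LHS − RHS is never negative, i.e. LHS ≥ RHS throughout, so the claimed relation (<) fails for every integer in [-5, 5].

Answer: None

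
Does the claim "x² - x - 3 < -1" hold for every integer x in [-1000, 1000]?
The claim fails at x = -1:
x = -1: LHS = (-1)² - (-1) - 3 = -1; -1 < -1 — FAILS

Because a single integer refutes it, the statement is false.

Answer: False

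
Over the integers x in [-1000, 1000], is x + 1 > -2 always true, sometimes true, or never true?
Holds at x = 0: LHS = 0 + 1 = 1; 1 > -2 — holds
Fails at x = -3: LHS = (-3) + 1 = -2; -2 > -2 — FAILS
It is satisfied by some integers in the range but not all.

Answer: Sometimes true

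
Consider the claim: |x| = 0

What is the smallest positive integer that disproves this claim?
Testing positive integers:
x = 1: LHS = |1| = 1; 1 = 0 — FAILS  ← smallest positive counterexample

Answer: x = 1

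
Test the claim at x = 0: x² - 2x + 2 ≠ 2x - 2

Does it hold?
x = 0: LHS = 0² - 2·0 + 2 = 2, RHS = 2·0 - 2 = -2; 2 ≠ -2 — holds

The relation is satisfied at x = 0.

Answer: Yes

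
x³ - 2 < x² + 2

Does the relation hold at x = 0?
x = 0: LHS = 0³ - 2 = -2, RHS = 0² + 2 = 2; -2 < 2 — holds

The relation is satisfied at x = 0.

Answer: Yes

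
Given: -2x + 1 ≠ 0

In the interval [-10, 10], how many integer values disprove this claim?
Track d = LHS − RHS over the integers in [-10, 10]. Equality would need d = 0, but d changes sign only between consecutive integers, jumping over 0:
x = 0: LHS = -2·0 + 1 = 1; 1 ≠ 0 — holds  (d = 1)
x = 1: LHS = -2·1 + 1 = -1; -1 ≠ 0 — holds  (d = -1)
Away from these crossings d keeps a constant sign, and checking every integer in [-10, 10] confirms d ≠ 0 throughout. Hence the two sides are never equal, so the relation holds for every integer in [-10, 10].

No counterexample appears in that range.

Answer: 0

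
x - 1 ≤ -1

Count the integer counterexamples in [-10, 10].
Counterexamples in [-10, 10]: {1, 2, 3, 4, 5, 6, 7, 8, 9, 10}.

Counting them gives 10 values.

Answer: 10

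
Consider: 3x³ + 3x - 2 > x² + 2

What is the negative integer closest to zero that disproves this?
Testing negative integers from -1 downward:
x = -1: LHS = 3·(-1)³ + 3·(-1) - 2 = -8, RHS = (-1)² + 2 = 3; -8 > 3 — FAILS  ← closest negative counterexample to 0

Answer: x = -1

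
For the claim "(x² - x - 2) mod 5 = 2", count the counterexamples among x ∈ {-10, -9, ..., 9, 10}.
Counterexamples in [-10, 10]: {-10, -9, -8, -7, -6, -5, -4, -3, -2, -1, 0, 1, 2, 3, 4, 5, 6, 7, 8, 9, 10}.

Counting them gives 21 values.

Answer: 21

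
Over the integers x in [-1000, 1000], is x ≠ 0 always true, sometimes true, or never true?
Holds at x = 1: 1 ≠ 0 — holds
Fails at x = 0: 0 ≠ 0 — FAILS
It is satisfied by some integers in the range but not all.

Answer: Sometimes true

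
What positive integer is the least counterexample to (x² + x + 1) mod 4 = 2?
Testing positive integers:
x = 1: LHS = (1² + 1 + 1) mod 4 = 3 mod 4 = 3; 3 = 2 — FAILS  ← smallest positive counterexample

Answer: x = 1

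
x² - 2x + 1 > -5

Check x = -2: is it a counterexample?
Substitute x = -2 into the relation:
x = -2: LHS = (-2)² - 2·(-2) + 1 = 9; 9 > -5 — holds

The relation holds at x = -2, so it is not a counterexample.

Answer: No, x = -2 is not a counterexample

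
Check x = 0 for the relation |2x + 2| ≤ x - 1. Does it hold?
x = 0: LHS = |2·0 + 2| = |2| = 2, RHS = 0 - 1 = -1; 2 ≤ -1 — FAILS

The relation fails at x = 0, so x = 0 is a counterexample.

Answer: No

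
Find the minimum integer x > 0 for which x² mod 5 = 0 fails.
Testing positive integers:
x = 1: LHS = (1²) mod 5 = 1 mod 5 = 1; 1 = 0 — FAILS  ← smallest positive counterexample

Answer: x = 1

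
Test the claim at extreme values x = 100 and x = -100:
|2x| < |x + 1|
x = 100: LHS = |2·100| = |200| = 200, RHS = |100 + 1| = |101| = 101; 200 < 101 — FAILS
x = -100: LHS = |2·(-100)| = |-200| = 200, RHS = |(-100) + 1| = |-99| = 99; 200 < 99 — FAILS

Answer: No, fails for both x = 100 and x = -100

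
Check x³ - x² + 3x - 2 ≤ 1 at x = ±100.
x = 100: LHS = 100³ - 100² + 3·100 - 2 = 990298; 990298 ≤ 1 — FAILS
x = -100: LHS = (-100)³ - (-100)² + 3·(-100) - 2 = -1010302; -1010302 ≤ 1 — holds

Answer: Partially: fails for x = 100, holds for x = -100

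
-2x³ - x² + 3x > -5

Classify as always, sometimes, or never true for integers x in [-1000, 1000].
Holds at x = 0: LHS = -2·0³ - 0² + 3·0 = 0; 0 > -5 — holds
Fails at x = 2: LHS = -2·2³ - 2² + 3·2 = -14; -14 > -5 — FAILS
It is satisfied by some integers in the range but not all.

Answer: Sometimes true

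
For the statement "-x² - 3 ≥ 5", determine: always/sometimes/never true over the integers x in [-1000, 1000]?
Over all integers in [-1000, 1000], LHS − RHS is largest at x = 0, where it equals -8:
x = 0: LHS = -0² - 3 = -3; -3 ≥ 5 — FAILS
At the ends of the range:
x = -1000: LHS = -(-1000)² - 3 = -1000003; -1000003 ≥ 5 — FAILS
x = 1000: LHS = -1000² - 3 = -1000003; -1000003 ≥ 5 — FAILS
Hence LHS − RHS is never zero or positive, i.e. LHS < RHS throughout, so the claimed relation (≥) fails for every integer in [-1000, 1000].

No integer in the range satisfies it.

Answer: Never true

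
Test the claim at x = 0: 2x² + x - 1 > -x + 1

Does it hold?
x = 0: LHS = 2·0² + 0 - 1 = -1, RHS = -0 + 1 = 1; -1 > 1 — FAILS

The relation fails at x = 0, so x = 0 is a counterexample.

Answer: No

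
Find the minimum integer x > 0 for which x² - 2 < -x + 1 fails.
Testing positive integers:
x = 1: LHS = 1² - 2 = -1, RHS = -1 + 1 = 0; -1 < 0 — holds
x = 2: LHS = 2² - 2 = 2, RHS = -2 + 1 = -1; 2 < -1 — FAILS  ← smallest positive counterexample

Answer: x = 2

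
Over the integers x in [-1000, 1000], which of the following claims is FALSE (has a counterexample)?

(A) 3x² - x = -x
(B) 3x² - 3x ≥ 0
(A) x = 1: LHS = 3·1² - 1 = 2; 2 = -1 — FAILS

(B) Over all integers in [-1000, 1000], LHS − RHS is smallest at x = 0, where it equals 0:
x = 0: LHS = 3·0² - 3·0 = 0; 0 ≥ 0 — holds
At the ends of the range:
x = -1000: LHS = 3·(-1000)² - 3·(-1000) = 3003000; 3003000 ≥ 0 — holds
x = 1000: LHS = 3·1000² - 3·1000 = 2997000; 2997000 ≥ 0 — holds
Hence LHS − RHS is never negative, i.e. LHS ≥ RHS throughout, so the relation holds for every integer in [-1000, 1000].

Only (A) has a counterexample.

Answer: A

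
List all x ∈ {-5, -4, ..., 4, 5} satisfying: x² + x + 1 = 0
Over all integers in [-5, 5], LHS − RHS is always positive; it is smallest at x = 0, where it equals 1:
x = 0: LHS = 0² + 0 + 1 = 1; 1 = 0 — FAILS
At the ends of the range:
x = -5: LHS = (-5)² + (-5) + 1 = 21; 21 = 0 — FAILS
x = 5: LHS = 5² + 5 + 1 = 31; 31 = 0 — FAILS
Hence LHS − RHS is never 0, i.e. the two sides are never equal, so the claimed relation (=) fails for every integer in [-5, 5].

Answer: None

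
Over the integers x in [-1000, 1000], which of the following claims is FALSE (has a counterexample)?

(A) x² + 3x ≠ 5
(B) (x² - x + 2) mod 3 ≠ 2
(A) Track d = LHS − RHS over the integers in [-1000, 1000]. Equality would need d = 0, but d changes sign only between consecutive integers, jumping over 0:
x = -5: LHS = (-5)² + 3·(-5) = 10; 10 ≠ 5 — holds  (d = 5)
x = -4: LHS = (-4)² + 3·(-4) = 4; 4 ≠ 5 — holds  (d = -1)
x = 1: LHS = 1² + 3·1 = 4; 4 ≠ 5 — holds  (d = -1)
x = 2: LHS = 2² + 3·2 = 10; 10 ≠ 5 — holds  (d = 5)
Away from these crossings d keeps a constant sign, and checking every integer in [-1000, 1000] confirms d ≠ 0 throughout. Hence the two sides are never equal, so the relation holds for every integer in [-1000, 1000].

(B) x = 0: LHS = (0² - 0 + 2) mod 3 = 2 mod 3 = 2; 2 ≠ 2 — FAILS

Only (B) has a counterexample.

Answer: B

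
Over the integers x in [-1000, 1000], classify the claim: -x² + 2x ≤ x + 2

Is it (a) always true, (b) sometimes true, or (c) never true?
Over all integers in [-1000, 1000], LHS − RHS is largest at x = 0, where it equals -2:
x = 0: LHS = -0² + 2·0 = 0, RHS = 0 + 2 = 2; 0 ≤ 2 — holds
At the ends of the range:
x = -1000: LHS = -(-1000)² + 2·(-1000) = -1002000, RHS = (-1000) + 2 = -998; -1002000 ≤ -998 — holds
x = 1000: LHS = -1000² + 2·1000 = -998000, RHS = 1000 + 2 = 1002; -998000 ≤ 1002 — holds
Hence LHS − RHS is never positive, i.e. LHS ≤ RHS throughout, so the relation holds for every integer in [-1000, 1000].

No counterexample exists.

Answer: Always true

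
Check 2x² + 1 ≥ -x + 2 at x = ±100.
x = 100: LHS = 2·100² + 1 = 20001, RHS = -100 + 2 = -98; 20001 ≥ -98 — holds
x = -100: LHS = 2·(-100)² + 1 = 20001, RHS = -(-100) + 2 = 102; 20001 ≥ 102 — holds

Answer: Yes, holds for both x = 100 and x = -100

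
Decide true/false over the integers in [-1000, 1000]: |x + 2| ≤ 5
The claim fails at x = 4:
x = 4: LHS = |4 + 2| = |6| = 6; 6 ≤ 5 — FAILS

Because a single integer refutes it, the statement is false.

Answer: False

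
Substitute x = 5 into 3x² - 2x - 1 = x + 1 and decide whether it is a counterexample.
Substitute x = 5 into the relation:
x = 5: LHS = 3·5² - 2·5 - 1 = 64, RHS = 5 + 1 = 6; 64 = 6 — FAILS

Since the claim fails at x = 5, this value is a counterexample.

Answer: Yes, x = 5 is a counterexample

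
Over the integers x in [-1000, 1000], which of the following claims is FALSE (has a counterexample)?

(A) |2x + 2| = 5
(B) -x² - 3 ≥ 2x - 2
(A) x = 0: LHS = |2·0 + 2| = |2| = 2; 2 = 5 — FAILS
(B) x = 0: LHS = -0² - 3 = -3, RHS = 2·0 - 2 = -2; -3 ≥ -2 — FAILS

Answer: Both A and B are false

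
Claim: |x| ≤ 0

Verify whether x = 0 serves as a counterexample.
Substitute x = 0 into the relation:
x = 0: LHS = |0| = 0; 0 ≤ 0 — holds

The claim holds here, so x = 0 is not a counterexample. (A counterexample exists elsewhere, e.g. x = 1.)

Answer: No, x = 0 is not a counterexample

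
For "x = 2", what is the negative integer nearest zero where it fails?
Testing negative integers from -1 downward:
x = -1: -1 = 2 — FAILS  ← closest negative counterexample to 0

Answer: x = -1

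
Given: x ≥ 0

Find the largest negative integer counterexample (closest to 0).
Testing negative integers from -1 downward:
x = -1: -1 ≥ 0 — FAILS  ← closest negative counterexample to 0

Answer: x = -1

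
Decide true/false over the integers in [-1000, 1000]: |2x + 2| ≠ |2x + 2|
The claim fails at x = 0:
x = 0: LHS = |2·0 + 2| = |2| = 2, RHS = |2·0 + 2| = |2| = 2; 2 ≠ 2 — FAILS

Because a single integer refutes it, the statement is false.

Answer: False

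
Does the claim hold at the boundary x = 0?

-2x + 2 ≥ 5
x = 0: LHS = -2·0 + 2 = 2; 2 ≥ 5 — FAILS

The relation fails at x = 0, so x = 0 is a counterexample.

Answer: No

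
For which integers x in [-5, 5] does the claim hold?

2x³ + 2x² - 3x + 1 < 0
Holds for: {-5, -4, -3, -2}
Fails for: {-1, 0, 1, 2, 3, 4, 5}

Answer: {-5, -4, -3, -2}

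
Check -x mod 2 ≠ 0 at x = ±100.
x = 100: LHS = (-100) mod 2 = 0; 0 ≠ 0 — FAILS
x = -100: LHS = (-(-100)) mod 2 = 100 mod 2 = 0; 0 ≠ 0 — FAILS

Answer: No, fails for both x = 100 and x = -100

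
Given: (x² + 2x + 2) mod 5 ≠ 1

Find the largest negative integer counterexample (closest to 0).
Testing negative integers from -1 downward:
x = -1: LHS = ((-1)² + 2·(-1) + 2) mod 5 = 1 mod 5 = 1; 1 ≠ 1 — FAILS  ← closest negative counterexample to 0

Answer: x = -1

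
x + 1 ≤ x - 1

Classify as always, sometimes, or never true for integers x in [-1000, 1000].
Over all integers in [-1000, 1000], LHS − RHS is smallest at x = 0, where it equals 2:
x = 0: LHS = 0 + 1 = 1, RHS = 0 - 1 = -1; 1 ≤ -1 — FAILS
At the ends of the range:
x = -1000: LHS = (-1000) + 1 = -999, RHS = (-1000) - 1 = -1001; -999 ≤ -1001 — FAILS
x = 1000: LHS = 1000 + 1 = 1001, RHS = 1000 - 1 = 999; 1001 ≤ 999 — FAILS
Hence LHS − RHS is never zero or negative, i.e. LHS > RHS throughout, so the claimed relation (≤) fails for every integer in [-1000, 1000].

No integer in the range satisfies it.

Answer: Never true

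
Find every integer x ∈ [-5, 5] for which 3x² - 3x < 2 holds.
Holds for: {0, 1}
Fails for: {-5, -4, -3, -2, -1, 2, 3, 4, 5}

Answer: {0, 1}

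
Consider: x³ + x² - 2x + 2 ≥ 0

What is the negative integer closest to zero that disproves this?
Testing negative integers from -1 downward:
x = -1: LHS = (-1)³ + (-1)² - 2·(-1) + 2 = 4; 4 ≥ 0 — holds
x = -2: LHS = (-2)³ + (-2)² - 2·(-2) + 2 = 2; 2 ≥ 0 — holds
x = -3: LHS = (-3)³ + (-3)² - 2·(-3) + 2 = -10; -10 ≥ 0 — FAILS  ← closest negative counterexample to 0

Answer: x = -3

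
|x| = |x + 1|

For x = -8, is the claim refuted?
Substitute x = -8 into the relation:
x = -8: LHS = |-8| = 8, RHS = |(-8) + 1| = |-7| = 7; 8 = 7 — FAILS

Since the claim fails at x = -8, this value is a counterexample.

Answer: Yes, x = -8 is a counterexample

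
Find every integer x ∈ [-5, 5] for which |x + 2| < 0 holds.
An absolute value is never negative, so the left side is ≥ 0 for every x, while the right side is 0. Tightest case in [-5, 5] is x = -2:
x = -2: LHS = |(-2) + 2| = |0| = 0; 0 < 0 — FAILS
Hence LHS − RHS is never negative, i.e. LHS ≥ RHS throughout, so the claimed relation (<) fails for every integer in [-5, 5].

Answer: None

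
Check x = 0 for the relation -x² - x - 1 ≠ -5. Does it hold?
x = 0: LHS = -0² - 0 - 1 = -1; -1 ≠ -5 — holds

The relation is satisfied at x = 0.

Answer: Yes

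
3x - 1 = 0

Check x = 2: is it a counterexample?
Substitute x = 2 into the relation:
x = 2: LHS = 3·2 - 1 = 5; 5 = 0 — FAILS

Since the claim fails at x = 2, this value is a counterexample.

Answer: Yes, x = 2 is a counterexample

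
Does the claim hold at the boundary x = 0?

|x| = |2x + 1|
x = 0: LHS = |0| = 0, RHS = |2·0 + 1| = |1| = 1; 0 = 1 — FAILS

The relation fails at x = 0, so x = 0 is a counterexample.

Answer: No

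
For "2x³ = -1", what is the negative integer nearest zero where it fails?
Testing negative integers from -1 downward:
x = -1: LHS = 2·(-1)³ = -2; -2 = -1 — FAILS  ← closest negative counterexample to 0

Answer: x = -1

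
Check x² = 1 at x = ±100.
x = 100: LHS = 100² = 10000; 10000 = 1 — FAILS
x = -100: LHS = (-100)² = 10000; 10000 = 1 — FAILS

Answer: No, fails for both x = 100 and x = -100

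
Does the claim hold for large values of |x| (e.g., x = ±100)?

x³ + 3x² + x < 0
x = 100: LHS = 100³ + 3·100² + 100 = 1030100; 1030100 < 0 — FAILS
x = -100: LHS = (-100)³ + 3·(-100)² + (-100) = -970100; -970100 < 0 — holds

Answer: Partially: fails for x = 100, holds for x = -100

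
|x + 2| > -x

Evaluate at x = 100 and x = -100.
x = 100: LHS = |100 + 2| = |102| = 102; 102 > -100 — holds
x = -100: LHS = |(-100) + 2| = |-98| = 98, RHS = -(-100) = 100; 98 > 100 — FAILS

Answer: Partially: holds for x = 100, fails for x = -100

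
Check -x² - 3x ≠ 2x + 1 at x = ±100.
x = 100: LHS = -100² - 3·100 = -10300, RHS = 2·100 + 1 = 201; -10300 ≠ 201 — holds
x = -100: LHS = -(-100)² - 3·(-100) = -9700, RHS = 2·(-100) + 1 = -199; -9700 ≠ -199 — holds

Answer: Yes, holds for both x = 100 and x = -100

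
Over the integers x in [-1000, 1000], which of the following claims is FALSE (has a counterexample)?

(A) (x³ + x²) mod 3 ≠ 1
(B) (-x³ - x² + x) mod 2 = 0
(A) For a polynomial with integer coefficients, its value mod 3 depends only on x mod 3, so it suffices to check one representative of each residue class, x = 0, 1, 2:
x = 0: LHS = (0³ + 0²) mod 3 = 0 mod 3 = 0; 0 ≠ 1 — holds
x = 1: LHS = (1³ + 1²) mod 3 = 2 mod 3 = 2; 2 ≠ 1 — holds
x = 2: LHS = (2³ + 2²) mod 3 = 12 mod 3 = 0; 0 ≠ 1 — holds
The relation holds in every residue class, so the relation holds for every integer in [-1000, 1000].

(B) x = 1: LHS = (-1³ - 1² + 1) mod 2 = (-1) mod 2 = 1; 1 = 0 — FAILS

Only (B) has a counterexample.

Answer: B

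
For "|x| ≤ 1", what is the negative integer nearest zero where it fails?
Testing negative integers from -1 downward:
x = -1: LHS = |-1| = 1; 1 ≤ 1 — holds
x = -2: LHS = |-2| = 2; 2 ≤ 1 — FAILS  ← closest negative counterexample to 0

Answer: x = -2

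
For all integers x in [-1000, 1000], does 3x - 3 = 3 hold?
The claim fails at x = 0:
x = 0: LHS = 3·0 - 3 = -3; -3 = 3 — FAILS

Because a single integer refutes it, the statement is false.

Answer: False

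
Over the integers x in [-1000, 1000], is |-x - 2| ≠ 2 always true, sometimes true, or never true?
Holds at x = 1: LHS = |-1 - 2| = |-3| = 3; 3 ≠ 2 — holds
Fails at x = 0: LHS = |-0 - 2| = |-2| = 2; 2 ≠ 2 — FAILS
It is satisfied by some integers in the range but not all.

Answer: Sometimes true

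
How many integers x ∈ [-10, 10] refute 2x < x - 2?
Counterexamples in [-10, 10]: {-2, -1, 0, 1, 2, 3, 4, 5, 6, 7, 8, 9, 10}.

Counting them gives 13 values.

Answer: 13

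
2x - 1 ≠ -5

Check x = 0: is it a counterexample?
Substitute x = 0 into the relation:
x = 0: LHS = 2·0 - 1 = -1; -1 ≠ -5 — holds

The claim holds here, so x = 0 is not a counterexample. (A counterexample exists elsewhere, e.g. x = -2.)

Answer: No, x = 0 is not a counterexample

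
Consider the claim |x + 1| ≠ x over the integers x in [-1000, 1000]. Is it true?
Over all integers in [-1000, 1000], LHS − RHS is always positive; it is smallest at x = 0, where it equals 1:
x = 0: LHS = |0 + 1| = |1| = 1; 1 ≠ 0 — holds
At the ends of the range:
x = -1000: LHS = |(-1000) + 1| = |-999| = 999; 999 ≠ -1000 — holds
x = 1000: LHS = |1000 + 1| = |1001| = 1001; 1001 ≠ 1000 — holds
Hence LHS − RHS is never 0, i.e. the two sides are never equal, so the relation holds for every integer in [-1000, 1000].

No counterexample exists.

Answer: True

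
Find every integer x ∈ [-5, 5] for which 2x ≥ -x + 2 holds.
Holds for: {1, 2, 3, 4, 5}
Fails for: {-5, -4, -3, -2, -1, 0}

Answer: {1, 2, 3, 4, 5}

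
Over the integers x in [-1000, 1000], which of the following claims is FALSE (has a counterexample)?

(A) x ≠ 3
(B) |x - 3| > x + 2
(A) x = 3: 3 ≠ 3 — FAILS
(B) x = 1: LHS = |1 - 3| = |-2| = 2, RHS = 1 + 2 = 3; 2 > 3 — FAILS

Answer: Both A and B are false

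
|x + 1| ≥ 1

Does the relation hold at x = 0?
x = 0: LHS = |0 + 1| = |1| = 1; 1 ≥ 1 — holds

The relation is satisfied at x = 0.

Answer: Yes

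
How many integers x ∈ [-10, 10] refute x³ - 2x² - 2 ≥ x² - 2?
Counterexamples in [-10, 10]: {-10, -9, -8, -7, -6, -5, -4, -3, -2, -1, 1, 2}.

Counting them gives 12 values.

Answer: 12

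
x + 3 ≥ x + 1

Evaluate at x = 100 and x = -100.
x = 100: LHS = 100 + 3 = 103, RHS = 100 + 1 = 101; 103 ≥ 101 — holds
x = -100: LHS = (-100) + 3 = -97, RHS = (-100) + 1 = -99; -97 ≥ -99 — holds

Answer: Yes, holds for both x = 100 and x = -100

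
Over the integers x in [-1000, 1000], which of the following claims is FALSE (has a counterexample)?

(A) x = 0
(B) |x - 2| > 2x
(A) x = 1: 1 = 0 — FAILS
(B) x = 1: LHS = |1 - 2| = |-1| = 1, RHS = 2·1 = 2; 1 > 2 — FAILS

Answer: Both A and B are false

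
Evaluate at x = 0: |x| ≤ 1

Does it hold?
x = 0: LHS = |0| = 0; 0 ≤ 1 — holds

The relation is satisfied at x = 0.

Answer: Yes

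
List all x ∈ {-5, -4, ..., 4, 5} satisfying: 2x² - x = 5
Track d = LHS − RHS over the integers in [-5, 5]. Equality would need d = 0, but d changes sign only between consecutive integers, jumping over 0:
x = -2: LHS = 2·(-2)² - (-2) = 10; 10 = 5 — FAILS  (d = 5)
x = -1: LHS = 2·(-1)² - (-1) = 3; 3 = 5 — FAILS  (d = -2)
x = 1: LHS = 2·1² - 1 = 1; 1 = 5 — FAILS  (d = -4)
x = 2: LHS = 2·2² - 2 = 6; 6 = 5 — FAILS  (d = 1)
Away from these crossings d keeps a constant sign, and checking every integer in [-5, 5] confirms d ≠ 0 throughout. Hence the two sides are never equal, so the claimed relation (=) fails for every integer in [-5, 5].

Answer: None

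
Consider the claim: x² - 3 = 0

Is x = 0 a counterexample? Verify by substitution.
Substitute x = 0 into the relation:
x = 0: LHS = 0² - 3 = -3; -3 = 0 — FAILS

Since the claim fails at x = 0, this value is a counterexample.

Answer: Yes, x = 0 is a counterexample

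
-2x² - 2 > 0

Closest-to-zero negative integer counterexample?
Testing negative integers from -1 downward:
x = -1: LHS = -2·(-1)² - 2 = -4; -4 > 0 — FAILS  ← closest negative counterexample to 0

Answer: x = -1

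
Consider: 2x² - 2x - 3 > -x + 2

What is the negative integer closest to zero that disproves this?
Testing negative integers from -1 downward:
x = -1: LHS = 2·(-1)² - 2·(-1) - 3 = 1, RHS = -(-1) + 2 = 3; 1 > 3 — FAILS  ← closest negative counterexample to 0

Answer: x = -1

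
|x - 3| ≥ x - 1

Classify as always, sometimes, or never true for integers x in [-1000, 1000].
Holds at x = 0: LHS = |0 - 3| = |-3| = 3, RHS = 0 - 1 = -1; 3 ≥ -1 — holds
Fails at x = 3: LHS = |3 - 3| = |0| = 0, RHS = 3 - 1 = 2; 0 ≥ 2 — FAILS
It is satisfied by some integers in the range but not all.

Answer: Sometimes true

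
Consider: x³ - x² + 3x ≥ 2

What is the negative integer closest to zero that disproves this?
Testing negative integers from -1 downward:
x = -1: LHS = (-1)³ - (-1)² + 3·(-1) = -5; -5 ≥ 2 — FAILS  ← closest negative counterexample to 0

Answer: x = -1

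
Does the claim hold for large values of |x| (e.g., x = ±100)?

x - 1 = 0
x = 100: LHS = 100 - 1 = 99; 99 = 0 — FAILS
x = -100: LHS = (-100) - 1 = -101; -101 = 0 — FAILS

Answer: No, fails for both x = 100 and x = -100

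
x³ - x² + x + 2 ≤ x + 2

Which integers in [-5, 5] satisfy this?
Holds for: {-5, -4, -3, -2, -1, 0, 1}
Fails for: {2, 3, 4, 5}

Answer: {-5, -4, -3, -2, -1, 0, 1}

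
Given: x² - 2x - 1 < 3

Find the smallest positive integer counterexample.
Testing positive integers:
x = 1: LHS = 1² - 2·1 - 1 = -2; -2 < 3 — holds
x = 2: LHS = 2² - 2·2 - 1 = -1; -1 < 3 — holds
x = 3: LHS = 3² - 2·3 - 1 = 2; 2 < 3 — holds
x = 4: LHS = 4² - 2·4 - 1 = 7; 7 < 3 — FAILS  ← smallest positive counterexample

Answer: x = 4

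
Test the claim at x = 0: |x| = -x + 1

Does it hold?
x = 0: LHS = |0| = 0, RHS = -0 + 1 = 1; 0 = 1 — FAILS

The relation fails at x = 0, so x = 0 is a counterexample.

Answer: No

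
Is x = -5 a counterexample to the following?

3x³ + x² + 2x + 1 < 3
Substitute x = -5 into the relation:
x = -5: LHS = 3·(-5)³ + (-5)² + 2·(-5) + 1 = -359; -359 < 3 — holds

The claim holds here, so x = -5 is not a counterexample. (A counterexample exists elsewhere, e.g. x = 1.)

Answer: No, x = -5 is not a counterexample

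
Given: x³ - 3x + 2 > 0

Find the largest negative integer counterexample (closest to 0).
Testing negative integers from -1 downward:
x = -1: LHS = (-1)³ - 3·(-1) + 2 = 4; 4 > 0 — holds
x = -2: LHS = (-2)³ - 3·(-2) + 2 = 0; 0 > 0 — FAILS  ← closest negative counterexample to 0

Answer: x = -2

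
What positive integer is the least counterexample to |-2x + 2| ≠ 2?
Testing positive integers:
x = 1: LHS = |-2·1 + 2| = |0| = 0; 0 ≠ 2 — holds
x = 2: LHS = |-2·2 + 2| = |-2| = 2; 2 ≠ 2 — FAILS  ← smallest positive counterexample

Answer: x = 2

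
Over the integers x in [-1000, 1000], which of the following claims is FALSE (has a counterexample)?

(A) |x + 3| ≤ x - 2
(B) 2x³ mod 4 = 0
(A) x = 0: LHS = |0 + 3| = |3| = 3, RHS = 0 - 2 = -2; 3 ≤ -2 — FAILS
(B) x = 1: LHS = (2·1³) mod 4 = 2 mod 4 = 2; 2 = 0 — FAILS

Answer: Both A and B are false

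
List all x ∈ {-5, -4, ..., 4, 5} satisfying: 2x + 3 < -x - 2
Holds for: {-5, -4, -3, -2}
Fails for: {-1, 0, 1, 2, 3, 4, 5}

Answer: {-5, -4, -3, -2}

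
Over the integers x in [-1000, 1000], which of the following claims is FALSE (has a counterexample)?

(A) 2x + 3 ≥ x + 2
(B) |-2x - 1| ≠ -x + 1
(A) x = -2: LHS = 2·(-2) + 3 = -1, RHS = (-2) + 2 = 0; -1 ≥ 0 — FAILS
(B) x = 0: LHS = |-2·0 - 1| = |-1| = 1, RHS = -0 + 1 = 1; 1 ≠ 1 — FAILS

Answer: Both A and B are false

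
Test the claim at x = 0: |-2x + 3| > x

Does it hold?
x = 0: LHS = |-2·0 + 3| = |3| = 3; 3 > 0 — holds

The relation is satisfied at x = 0.

Answer: Yes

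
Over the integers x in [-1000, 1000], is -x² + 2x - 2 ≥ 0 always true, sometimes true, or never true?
Over all integers in [-1000, 1000], LHS − RHS is largest at x = 1, where it equals -1:
x = 1: LHS = -1² + 2·1 - 2 = -1; -1 ≥ 0 — FAILS
At the ends of the range:
x = -1000: LHS = -(-1000)² + 2·(-1000) - 2 = -1002002; -1002002 ≥ 0 — FAILS
x = 1000: LHS = -1000² + 2·1000 - 2 = -998002; -998002 ≥ 0 — FAILS
Hence LHS − RHS is never zero or positive, i.e. LHS < RHS throughout, so the claimed relation (≥) fails for every integer in [-1000, 1000].

No integer in the range satisfies it.

Answer: Never true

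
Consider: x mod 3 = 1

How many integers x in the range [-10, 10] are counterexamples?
Counterexamples in [-10, 10]: {-10, -9, -7, -6, -4, -3, -1, 0, 2, 3, 5, 6, 8, 9}.

Counting them gives 14 values.

Answer: 14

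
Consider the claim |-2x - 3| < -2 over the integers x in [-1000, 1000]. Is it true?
The claim fails at x = 0:
x = 0: LHS = |-2·0 - 3| = |-3| = 3; 3 < -2 — FAILS

Because a single integer refutes it, the statement is false.

Answer: False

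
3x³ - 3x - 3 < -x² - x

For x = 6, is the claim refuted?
Substitute x = 6 into the relation:
x = 6: LHS = 3·6³ - 3·6 - 3 = 627, RHS = -6² - 6 = -42; 627 < -42 — FAILS

Since the claim fails at x = 6, this value is a counterexample.

Answer: Yes, x = 6 is a counterexample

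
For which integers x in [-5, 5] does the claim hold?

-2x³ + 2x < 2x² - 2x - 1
Holds for: {-1, 2, 3, 4, 5}
Fails for: {-5, -4, -3, -2, 0, 1}

Answer: {-1, 2, 3, 4, 5}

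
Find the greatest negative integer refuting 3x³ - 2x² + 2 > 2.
Testing negative integers from -1 downward:
x = -1: LHS = 3·(-1)³ - 2·(-1)² + 2 = -3; -3 > 2 — FAILS  ← closest negative counterexample to 0

Answer: x = -1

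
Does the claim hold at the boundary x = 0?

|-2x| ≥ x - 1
x = 0: LHS = |-2·0| = |0| = 0, RHS = 0 - 1 = -1; 0 ≥ -1 — holds

The relation is satisfied at x = 0.

Answer: Yes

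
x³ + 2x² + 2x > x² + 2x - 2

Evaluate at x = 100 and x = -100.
x = 100: LHS = 100³ + 2·100² + 2·100 = 1020200, RHS = 100² + 2·100 - 2 = 10198; 1020200 > 10198 — holds
x = -100: LHS = (-100)³ + 2·(-100)² + 2·(-100) = -980200, RHS = (-100)² + 2·(-100) - 2 = 9798; -980200 > 9798 — FAILS

Answer: Partially: holds for x = 100, fails for x = -100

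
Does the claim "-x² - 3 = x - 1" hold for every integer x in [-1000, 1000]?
The claim fails at x = 0:
x = 0: LHS = -0² - 3 = -3, RHS = 0 - 1 = -1; -3 = -1 — FAILS

Because a single integer refutes it, the statement is false.

Answer: False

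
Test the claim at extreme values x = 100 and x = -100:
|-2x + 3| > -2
x = 100: LHS = |-2·100 + 3| = |-197| = 197; 197 > -2 — holds
x = -100: LHS = |-2·(-100) + 3| = |203| = 203; 203 > -2 — holds

Answer: Yes, holds for both x = 100 and x = -100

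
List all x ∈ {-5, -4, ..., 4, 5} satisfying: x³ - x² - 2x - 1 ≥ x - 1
Holds for: {-1, 0, 3, 4, 5}
Fails for: {-5, -4, -3, -2, 1, 2}

Answer: {-1, 0, 3, 4, 5}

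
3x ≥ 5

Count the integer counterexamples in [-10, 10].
Counterexamples in [-10, 10]: {-10, -9, -8, -7, -6, -5, -4, -3, -2, -1, 0, 1}.

Counting them gives 12 values.

Answer: 12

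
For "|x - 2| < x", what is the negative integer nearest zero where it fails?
Testing negative integers from -1 downward:
x = -1: LHS = |(-1) - 2| = |-3| = 3; 3 < -1 — FAILS  ← closest negative counterexample to 0

Answer: x = -1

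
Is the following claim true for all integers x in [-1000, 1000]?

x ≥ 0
The claim fails at x = -1:
x = -1: -1 ≥ 0 — FAILS

Because a single integer refutes it, the statement is false.

Answer: False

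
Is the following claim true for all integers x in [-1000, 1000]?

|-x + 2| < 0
The claim fails at x = 0:
x = 0: LHS = |-0 + 2| = |2| = 2; 2 < 0 — FAILS

Because a single integer refutes it, the statement is false.

Answer: False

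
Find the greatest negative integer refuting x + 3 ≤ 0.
Testing negative integers from -1 downward:
x = -1: LHS = (-1) + 3 = 2; 2 ≤ 0 — FAILS  ← closest negative counterexample to 0

Answer: x = -1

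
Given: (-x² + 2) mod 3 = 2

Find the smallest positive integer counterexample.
Testing positive integers:
x = 1: LHS = (-1² + 2) mod 3 = 1 mod 3 = 1; 1 = 2 — FAILS  ← smallest positive counterexample

Answer: x = 1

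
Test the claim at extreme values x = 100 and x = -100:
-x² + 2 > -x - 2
x = 100: LHS = -100² + 2 = -9998, RHS = -100 - 2 = -102; -9998 > -102 — FAILS
x = -100: LHS = -(-100)² + 2 = -9998, RHS = -(-100) - 2 = 98; -9998 > 98 — FAILS

Answer: No, fails for both x = 100 and x = -100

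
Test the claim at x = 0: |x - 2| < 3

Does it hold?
x = 0: LHS = |0 - 2| = |-2| = 2; 2 < 3 — holds

The relation is satisfied at x = 0.

Answer: Yes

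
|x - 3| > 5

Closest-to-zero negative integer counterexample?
Testing negative integers from -1 downward:
x = -1: LHS = |(-1) - 3| = |-4| = 4; 4 > 5 — FAILS  ← closest negative counterexample to 0

Answer: x = -1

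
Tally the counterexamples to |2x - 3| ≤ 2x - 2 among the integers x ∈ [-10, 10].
Counterexamples in [-10, 10]: {-10, -9, -8, -7, -6, -5, -4, -3, -2, -1, 0, 1}.

Counting them gives 12 values.

Answer: 12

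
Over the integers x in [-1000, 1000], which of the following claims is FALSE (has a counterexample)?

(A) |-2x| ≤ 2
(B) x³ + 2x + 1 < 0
(A) x = 2: LHS = |-2·2| = |-4| = 4; 4 ≤ 2 — FAILS
(B) x = 0: LHS = 0³ + 2·0 + 1 = 1; 1 < 0 — FAILS

Answer: Both A and B are false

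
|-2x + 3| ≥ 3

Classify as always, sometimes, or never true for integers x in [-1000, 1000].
Holds at x = 0: LHS = |-2·0 + 3| = |3| = 3; 3 ≥ 3 — holds
Fails at x = 1: LHS = |-2·1 + 3| = |1| = 1; 1 ≥ 3 — FAILS
It is satisfied by some integers in the range but not all.

Answer: Sometimes true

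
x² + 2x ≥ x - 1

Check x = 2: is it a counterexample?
Substitute x = 2 into the relation:
x = 2: LHS = 2² + 2·2 = 8, RHS = 2 - 1 = 1; 8 ≥ 1 — holds

The relation holds at x = 2, so it is not a counterexample.

Answer: No, x = 2 is not a counterexample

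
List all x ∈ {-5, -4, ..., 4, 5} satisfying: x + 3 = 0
Holds for: {-3}
Fails for: {-5, -4, -2, -1, 0, 1, 2, 3, 4, 5}

Answer: {-3}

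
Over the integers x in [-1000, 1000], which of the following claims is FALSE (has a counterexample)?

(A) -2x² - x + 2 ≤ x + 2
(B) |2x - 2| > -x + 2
(A) Over all integers in [-1000, 1000], LHS − RHS is largest at x = 0, where it equals 0:
x = 0: LHS = -2·0² - 0 + 2 = 2, RHS = 0 + 2 = 2; 2 ≤ 2 — holds
At the ends of the range:
x = -1000: LHS = -2·(-1000)² - (-1000) + 2 = -1998998, RHS = (-1000) + 2 = -998; -1998998 ≤ -998 — holds
x = 1000: LHS = -2·1000² - 1000 + 2 = -2000998, RHS = 1000 + 2 = 1002; -2000998 ≤ 1002 — holds
Hence LHS − RHS is never positive, i.e. LHS ≤ RHS throughout, so the relation holds for every integer in [-1000, 1000].

(B) x = 0: LHS = |2·0 - 2| = |-2| = 2, RHS = -0 + 2 = 2; 2 > 2 — FAILS

Only (B) has a counterexample.

Answer: B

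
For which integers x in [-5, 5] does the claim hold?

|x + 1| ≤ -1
An absolute value is never negative, so the left side is ≥ 0 for every x, while the right side is -1. Tightest case in [-5, 5] is x = -1:
x = -1: LHS = |(-1) + 1| = |0| = 0; 0 ≤ -1 — FAILS
Hence LHS − RHS is never zero or negative, i.e. LHS > RHS throughout, so the claimed relation (≤) fails for every integer in [-5, 5].

Answer: None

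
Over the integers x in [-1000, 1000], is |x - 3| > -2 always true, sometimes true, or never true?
An absolute value is never negative, so the left side is ≥ 0 for every x, while the right side is -2. Tightest case in [-1000, 1000] is x = 3:
x = 3: LHS = |3 - 3| = |0| = 0; 0 > -2 — holds
Hence LHS − RHS is never zero or negative, i.e. LHS > RHS throughout, so the relation holds for every integer in [-1000, 1000].

No counterexample exists.

Answer: Always true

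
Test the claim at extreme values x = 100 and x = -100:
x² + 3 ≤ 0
x = 100: LHS = 100² + 3 = 10003; 10003 ≤ 0 — FAILS
x = -100: LHS = (-100)² + 3 = 10003; 10003 ≤ 0 — FAILS

Answer: No, fails for both x = 100 and x = -100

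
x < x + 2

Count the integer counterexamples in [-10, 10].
Over all integers in [-10, 10], LHS − RHS is largest at x = 0, where it equals -2:
x = 0: RHS = 0 + 2 = 2; 0 < 2 — holds
At the ends of the range:
x = -10: RHS = (-10) + 2 = -8; -10 < -8 — holds
x = 10: RHS = 10 + 2 = 12; 10 < 12 — holds
Hence LHS − RHS is never zero or positive, i.e. LHS < RHS throughout, so the relation holds for every integer in [-10, 10].

No counterexample appears in that range.

Answer: 0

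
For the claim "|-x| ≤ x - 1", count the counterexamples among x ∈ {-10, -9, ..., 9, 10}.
Counterexamples in [-10, 10]: {-10, -9, -8, -7, -6, -5, -4, -3, -2, -1, 0, 1, 2, 3, 4, 5, 6, 7, 8, 9, 10}.

Counting them gives 21 values.

Answer: 21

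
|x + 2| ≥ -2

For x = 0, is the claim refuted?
Substitute x = 0 into the relation:
x = 0: LHS = |0 + 2| = |2| = 2; 2 ≥ -2 — holds

The relation holds at x = 0, so it is not a counterexample.

Answer: No, x = 0 is not a counterexample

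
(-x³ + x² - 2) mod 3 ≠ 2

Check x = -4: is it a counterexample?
Substitute x = -4 into the relation:
x = -4: LHS = (-(-4)³ + (-4)² - 2) mod 3 = 78 mod 3 = 0; 0 ≠ 2 — holds

The relation holds at x = -4, so it is not a counterexample.

Answer: No, x = -4 is not a counterexample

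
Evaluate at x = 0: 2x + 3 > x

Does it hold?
x = 0: LHS = 2·0 + 3 = 3; 3 > 0 — holds

The relation is satisfied at x = 0.

Answer: Yes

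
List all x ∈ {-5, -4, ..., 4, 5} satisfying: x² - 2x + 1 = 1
Holds for: {0, 2}
Fails for: {-5, -4, -3, -2, -1, 1, 3, 4, 5}

Answer: {0, 2}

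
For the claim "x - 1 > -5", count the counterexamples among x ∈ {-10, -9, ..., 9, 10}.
Counterexamples in [-10, 10]: {-10, -9, -8, -7, -6, -5, -4}.

Counting them gives 7 values.

Answer: 7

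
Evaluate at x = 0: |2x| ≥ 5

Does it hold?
x = 0: LHS = |2·0| = |0| = 0; 0 ≥ 5 — FAILS

The relation fails at x = 0, so x = 0 is a counterexample.

Answer: No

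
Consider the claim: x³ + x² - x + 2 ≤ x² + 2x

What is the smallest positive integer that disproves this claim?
Testing positive integers:
x = 1: LHS = 1³ + 1² - 1 + 2 = 3, RHS = 1² + 2·1 = 3; 3 ≤ 3 — holds
x = 2: LHS = 2³ + 2² - 2 + 2 = 12, RHS = 2² + 2·2 = 8; 12 ≤ 8 — FAILS  ← smallest positive counterexample

Answer: x = 2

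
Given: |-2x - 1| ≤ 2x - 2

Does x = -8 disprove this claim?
Substitute x = -8 into the relation:
x = -8: LHS = |-2·(-8) - 1| = |15| = 15, RHS = 2·(-8) - 2 = -18; 15 ≤ -18 — FAILS

Since the claim fails at x = -8, this value is a counterexample.

Answer: Yes, x = -8 is a counterexample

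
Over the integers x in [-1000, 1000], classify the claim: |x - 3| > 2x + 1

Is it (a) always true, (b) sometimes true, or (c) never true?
Holds at x = 0: LHS = |0 - 3| = |-3| = 3, RHS = 2·0 + 1 = 1; 3 > 1 — holds
Fails at x = 1: LHS = |1 - 3| = |-2| = 2, RHS = 2·1 + 1 = 3; 2 > 3 — FAILS
It is satisfied by some integers in the range but not all.

Answer: Sometimes true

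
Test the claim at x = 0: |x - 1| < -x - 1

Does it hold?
x = 0: LHS = |0 - 1| = |-1| = 1, RHS = -0 - 1 = -1; 1 < -1 — FAILS

The relation fails at x = 0, so x = 0 is a counterexample.

Answer: No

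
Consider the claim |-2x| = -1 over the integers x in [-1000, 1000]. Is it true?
The claim fails at x = 0:
x = 0: LHS = |-2·0| = |0| = 0; 0 = -1 — FAILS

Because a single integer refutes it, the statement is false.

Answer: False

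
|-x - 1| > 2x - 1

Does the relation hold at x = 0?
x = 0: LHS = |-0 - 1| = |-1| = 1, RHS = 2·0 - 1 = -1; 1 > -1 — holds

The relation is satisfied at x = 0.

Answer: Yes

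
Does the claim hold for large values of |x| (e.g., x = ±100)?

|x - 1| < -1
x = 100: LHS = |100 - 1| = |99| = 99; 99 < -1 — FAILS
x = -100: LHS = |(-100) - 1| = |-101| = 101; 101 < -1 — FAILS

Answer: No, fails for both x = 100 and x = -100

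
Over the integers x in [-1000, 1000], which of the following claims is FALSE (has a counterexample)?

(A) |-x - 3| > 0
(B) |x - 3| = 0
(A) x = -3: LHS = |-(-3) - 3| = |0| = 0; 0 > 0 — FAILS
(B) x = 0: LHS = |0 - 3| = |-3| = 3; 3 = 0 — FAILS

Answer: Both A and B are false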